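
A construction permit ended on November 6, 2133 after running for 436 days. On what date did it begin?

Subtracting 436 days from November 6, 2133.
Going back 6 days from November 6, 2133 reaches the end of the previous month; 436 − 6 = 430 left.
October 2133 has 31 days: 430 − 31 = 399 left.
September 2133 has 30 days: 399 − 30 = 369 left.
August 2133 has 31 days: 369 − 31 = 338 left.
July 2133 has 31 days: 338 − 31 = 307 left.
June 2133 has 30 days: 307 − 30 = 277 left.
May 2133 has 31 days: 277 − 31 = 246 left.
April 2133 has 30 days: 246 − 30 = 216 left.
March 2133 has 31 days: 216 − 31 = 185 left.
February 2133 has 28 days (2133 is not a leap year): 185 − 28 = 157 left.
January 2133 has 31 days: 157 − 31 = 126 left.
December 2132 has 31 days: 126 − 31 = 95 left.
November 2132 has 30 days: 95 − 30 = 65 left.
October 2132 has 31 days: 65 − 31 = 34 left.
September 2132 has 30 days: 34 − 30 = 4 left.
August 2132 has 31 days; 31 − 4 = 27 → August 27, 2132.

August 27, 2132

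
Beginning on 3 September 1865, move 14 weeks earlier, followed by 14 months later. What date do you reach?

Going back 14 weeks (= 98 days) from September 3, 1865:
Going back 3 days from September 3, 1865 reaches the end of the previous month; 98 − 3 = 95 left.
August 1865 has 31 days: 95 − 31 = 64 left.
July 1865 has 31 days: 64 − 31 = 33 left.
June 1865 has 30 days: 33 − 30 = 3 left.
May 1865 has 31 days; 31 − 3 = 28 → May 28, 1865.
Counting forward 14 months from May 28, 1865:
month 5 + 14 = 19, which is month 7 of year 1866 → July 1866.
Day 28 is valid in July, giving July 28, 1866.

July 28, 1866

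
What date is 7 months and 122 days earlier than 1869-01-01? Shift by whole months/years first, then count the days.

Going back 7 months and 122 days from January 1, 1869: first the month/year part, then the days.
month 1 − 7 = -6, which is month 6 of year 1868 → June 1868.
Day 1 is valid in June, giving June 1, 1868.
Now subtract 122 days from June 1, 1868.
Going back 1 day from June 1, 1868 reaches the end of the previous month; 122 − 1 = 121 left.
May 1868 has 31 days: 121 − 31 = 90 left.
April 1868 has 30 days: 90 − 30 = 60 left.
March 1868 has 31 days: 60 − 31 = 29 left.
February 1868 has 29 days (1868 is a leap year): 29 − 29 = 0 left.
January 1868 has 31 days; 31 − 0 = 31 → January 31, 1868.

January 31, 1868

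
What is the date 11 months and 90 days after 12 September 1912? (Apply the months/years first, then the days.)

November 10, 1913

Advancing 11 months and 90 days from September 12, 1912: first the month/year part, then the days.
month 9 + 11 = 20, which is month 8 of year 1913 → August 1913.
Day 12 is valid in August, giving August 12, 1913.
Now add 90 days from August 12, 1913.
August has 31 days, so 31 − 12 = 19 days remain after August 12, 1913; 90 − 19 = 71 left.
September 1913 has 30 days: 71 − 30 = 41 left.
October 1913 has 31 days: 41 − 31 = 10 left.
10 days into November 1913 → November 10, 1913.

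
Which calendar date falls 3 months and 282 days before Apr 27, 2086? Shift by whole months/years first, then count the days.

Subtracting 3 months and 282 days from April 27, 2086: first the month/year part, then the days.
month 4 − 3 = 1 → January 2086.
Day 27 is valid in January, giving January 27, 2086.
Now subtract 282 days from January 27, 2086.
Going back 27 days from January 27, 2086 reaches the end of the previous month; 282 − 27 = 255 left.
December 2085 has 31 days: 255 − 31 = 224 left.
November 2085 has 30 days: 224 − 30 = 194 left.
October 2085 has 31 days: 194 − 31 = 163 left.
September 2085 has 30 days: 163 − 30 = 133 left.
August 2085 has 31 days: 133 − 31 = 102 left.
July 2085 has 31 days: 102 − 31 = 71 left.
June 2085 has 30 days: 71 − 30 = 41 left.
May 2085 has 31 days: 41 − 31 = 10 left.
April 2085 has 30 days; 30 − 10 = 20 → April 20, 2085.

April 20, 2085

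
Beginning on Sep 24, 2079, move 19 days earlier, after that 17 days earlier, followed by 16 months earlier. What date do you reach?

Going back 19 days from September 24, 2079:
24 − 19 = 5, still in September 2079.
Going back 17 days from September 5, 2079:
Going back 5 days from September 5, 2079 reaches the end of the previous month; 17 − 5 = 12 left.
August 2079 has 31 days; 31 − 12 = 19 → August 19, 2079.
Going back 16 months from August 19, 2079:
month 8 − 16 = -8, which is month 4 of year 2078 → April 2078.
Day 19 is valid in April, giving April 19, 2078.

April 19, 2078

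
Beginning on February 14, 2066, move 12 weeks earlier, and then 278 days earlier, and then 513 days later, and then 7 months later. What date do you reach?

Going back 12 weeks (= 84 days) from February 14, 2066:
Going back 14 days from February 14, 2066 reaches the end of the previous month; 84 − 14 = 70 left.
January 2066 has 31 days: 70 − 31 = 39 left.
December 2065 has 31 days: 39 − 31 = 8 left.
November 2065 has 30 days; 30 − 8 = 22 → November 22, 2065.
Subtracting 278 days from November 22, 2065:
Going back 22 days from November 22, 2065 reaches the end of the previous month; 278 − 22 = 256 left.
October 2065 has 31 days: 256 − 31 = 225 left.
September 2065 has 30 days: 225 − 30 = 195 left.
August 2065 has 31 days: 195 − 31 = 164 left.
July 2065 has 31 days: 164 − 31 = 133 left.
June 2065 has 30 days: 133 − 30 = 103 left.
May 2065 has 31 days: 103 − 31 = 72 left.
April 2065 has 30 days: 72 − 30 = 42 left.
March 2065 has 31 days: 42 − 31 = 11 left.
February 2065 has 28 days; 28 − 11 = 17 → February 17, 2065.
Counting forward 513 days from February 17, 2065:
February has 28 days, so 28 − 17 = 11 days remain after February 17, 2065; 513 − 11 = 502 left.
March 2065 has 31 days: 502 − 31 = 471 left.
April 2065 has 30 days: 471 − 30 = 441 left.
May 2065 has 31 days: 441 − 31 = 410 left.
June 2065 has 30 days: 410 − 30 = 380 left.
July 2065 has 31 days: 380 − 31 = 349 left.
August 2065 has 31 days: 349 − 31 = 318 left.
September 2065 has 30 days: 318 − 30 = 288 left.
October 2065 has 31 days: 288 − 31 = 257 left.
November 2065 has 30 days: 257 − 30 = 227 left.
December 2065 has 31 days: 227 − 31 = 196 left.
January 2066 has 31 days: 196 − 31 = 165 left.
February 2066 has 28 days (2066 is not a leap year): 165 − 28 = 137 left.
March 2066 has 31 days: 137 − 31 = 106 left.
April 2066 has 30 days: 106 − 30 = 76 left.
May 2066 has 31 days: 76 − 31 = 45 left.
June 2066 has 30 days: 45 − 30 = 15 left.
15 days into July 2066 → July 15, 2066.
Counting forward 7 months from July 15, 2066:
month 7 + 7 = 14, which is month 2 of year 2067 → February 2067.
Day 15 is valid in February, giving February 15, 2067.

February 15, 2067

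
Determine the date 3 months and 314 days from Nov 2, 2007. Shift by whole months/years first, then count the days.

Counting forward 3 months and 314 days from November 2, 2007: first the month/year part, then the days.
month 11 + 3 = 14, which is month 2 of year 2008 → February 2008.
Day 2 is valid in February, giving February 2, 2008.
Now add 314 days from February 2, 2008.
February has 29 days, so 29 − 2 = 27 days remain after February 2, 2008; 314 − 27 = 287 left.
March 2008 has 31 days: 287 − 31 = 256 left.
April 2008 has 30 days: 256 − 30 = 226 left.
May 2008 has 31 days: 226 − 31 = 195 left.
June 2008 has 30 days: 195 − 30 = 165 left.
July 2008 has 31 days: 165 − 31 = 134 left.
August 2008 has 31 days: 134 − 31 = 103 left.
September 2008 has 30 days: 103 − 30 = 73 left.
October 2008 has 31 days: 73 − 31 = 42 left.
November 2008 has 30 days: 42 − 30 = 12 left.
12 days into December 2008 → December 12, 2008.

December 12, 2008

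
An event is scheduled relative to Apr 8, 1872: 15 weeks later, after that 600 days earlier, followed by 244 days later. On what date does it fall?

Counting forward 15 weeks (= 105 days) from April 8, 1872:
April has 30 days, so 30 − 8 = 22 days remain after April 8, 1872; 105 − 22 = 83 left.
May 1872 has 31 days: 83 − 31 = 52 left.
June 1872 has 30 days: 52 − 30 = 22 left.
22 days into July 1872 → July 22, 1872.
Counting back 600 days from July 22, 1872:
Going back 22 days from July 22, 1872 reaches the end of the previous month; 600 − 22 = 578 left.
June 1872 has 30 days: 578 − 30 = 548 left.
May 1872 has 31 days: 548 − 31 = 517 left.
April 1872 has 30 days: 517 − 30 = 487 left.
March 1872 has 31 days: 487 − 31 = 456 left.
February 1872 has 29 days (1872 is a leap year): 456 − 29 = 427 left.
January 1872 has 31 days: 427 − 31 = 396 left.
December 1871 has 31 days: 396 − 31 = 365 left.
November 1871 has 30 days: 365 − 30 = 335 left.
October 1871 has 31 days: 335 − 31 = 304 left.
September 1871 has 30 days: 304 − 30 = 274 left.
August 1871 has 31 days: 274 − 31 = 243 left.
July 1871 has 31 days: 243 − 31 = 212 left.
June 1871 has 30 days: 212 − 30 = 182 left.
May 1871 has 31 days: 182 − 31 = 151 left.
April 1871 has 30 days: 151 − 30 = 121 left.
March 1871 has 31 days: 121 − 31 = 90 left.
February 1871 has 28 days (1871 is not a leap year): 90 − 28 = 62 left.
January 1871 has 31 days: 62 − 31 = 31 left.
December 1870 has 31 days: 31 − 31 = 0 left.
November 1870 has 30 days; 30 − 0 = 30 → November 30, 1870.
Counting forward 244 days from November 30, 1870:
November has 30 days, so 30 − 30 = 0 days remain after November 30, 1870; 244 − 0 = 244 left.
December 1870 has 31 days: 244 − 31 = 213 left.
January 1871 has 31 days: 213 − 31 = 182 left.
February 1871 has 28 days (1871 is not a leap year): 182 − 28 = 154 left.
March 1871 has 31 days: 154 − 31 = 123 left.
April 1871 has 30 days: 123 − 30 = 93 left.
May 1871 has 31 days: 93 − 31 = 62 left.
June 1871 has 30 days: 62 − 30 = 32 left.
July 1871 has 31 days: 32 − 31 = 1 left.
1 day into August 1871 → August 1, 1871.

August 1, 1871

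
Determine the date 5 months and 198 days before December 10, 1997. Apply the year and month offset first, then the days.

December 24, 1996

Subtracting 5 months and 198 days from December 10, 1997: first the month/year part, then the days.
month 12 − 5 = 7 → July 1997.
Day 10 is valid in July, giving July 10, 1997.
Now subtract 198 days from July 10, 1997.
Going back 10 days from July 10, 1997 reaches the end of the previous month; 198 − 10 = 188 left.
June 1997 has 30 days: 188 − 30 = 158 left.
May 1997 has 31 days: 158 − 31 = 127 left.
April 1997 has 30 days: 127 − 30 = 97 left.
March 1997 has 31 days: 97 − 31 = 66 left.
February 1997 has 28 days (1997 is not a leap year): 66 − 28 = 38 left.
January 1997 has 31 days: 38 − 31 = 7 left.
December 1996 has 31 days; 31 − 7 = 24 → December 24, 1996.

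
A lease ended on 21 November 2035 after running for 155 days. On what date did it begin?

June 19, 2035

Going back 155 days from November 21, 2035.
Going back 21 days from November 21, 2035 reaches the end of the previous month; 155 − 21 = 134 left.
October 2035 has 31 days: 134 − 31 = 103 left.
September 2035 has 30 days: 103 − 30 = 73 left.
August 2035 has 31 days: 73 − 31 = 42 left.
July 2035 has 31 days: 42 − 31 = 11 left.
June 2035 has 30 days; 30 − 11 = 19 → June 19, 2035.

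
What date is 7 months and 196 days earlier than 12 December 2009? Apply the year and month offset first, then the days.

October 28, 2008

Going back 7 months and 196 days from December 12, 2009: first the month/year part, then the days.
month 12 − 7 = 5 → May 2009.
Day 12 is valid in May, giving May 12, 2009.
Now subtract 196 days from May 12, 2009.
Going back 12 days from May 12, 2009 reaches the end of the previous month; 196 − 12 = 184 left.
April 2009 has 30 days: 184 − 30 = 154 left.
March 2009 has 31 days: 154 − 31 = 123 left.
February 2009 has 28 days (2009 is not a leap year): 123 − 28 = 95 left.
January 2009 has 31 days: 95 − 31 = 64 left.
December 2008 has 31 days: 64 − 31 = 33 left.
November 2008 has 30 days: 33 − 30 = 3 left.
October 2008 has 31 days; 31 − 3 = 28 → October 28, 2008.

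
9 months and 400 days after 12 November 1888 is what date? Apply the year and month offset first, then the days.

Adding 9 months and 400 days from November 12, 1888: first the month/year part, then the days.
month 11 + 9 = 20, which is month 8 of year 1889 → August 1889.
Day 12 is valid in August, giving August 12, 1889.
Now add 400 days from August 12, 1889.
August has 31 days, so 31 − 12 = 19 days remain after August 12, 1889; 400 − 19 = 381 left.
September 1889 has 30 days: 381 − 30 = 351 left.
October 1889 has 31 days: 351 − 31 = 320 left.
November 1889 has 30 days: 320 − 30 = 290 left.
December 1889 has 31 days: 290 − 31 = 259 left.
January 1890 has 31 days: 259 − 31 = 228 left.
February 1890 has 28 days (1890 is not a leap year): 228 − 28 = 200 left.
March 1890 has 31 days: 200 − 31 = 169 left.
April 1890 has 30 days: 169 − 30 = 139 left.
May 1890 has 31 days: 139 − 31 = 108 left.
June 1890 has 30 days: 108 − 30 = 78 left.
July 1890 has 31 days: 78 − 31 = 47 left.
August 1890 has 31 days: 47 − 31 = 16 left.
16 days into September 1890 → September 16, 1890.

September 16, 1890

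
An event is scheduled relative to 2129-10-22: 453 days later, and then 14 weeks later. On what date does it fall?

April 26, 2131

Adding 453 days from October 22, 2129:
October has 31 days, so 31 − 22 = 9 days remain after October 22, 2129; 453 − 9 = 444 left.
November 2129 has 30 days: 444 − 30 = 414 left.
December 2129 has 31 days: 414 − 31 = 383 left.
January 2130 has 31 days: 383 − 31 = 352 left.
February 2130 has 28 days (2130 is not a leap year): 352 − 28 = 324 left.
March 2130 has 31 days: 324 − 31 = 293 left.
April 2130 has 30 days: 293 − 30 = 263 left.
May 2130 has 31 days: 263 − 31 = 232 left.
June 2130 has 30 days: 232 − 30 = 202 left.
July 2130 has 31 days: 202 − 31 = 171 left.
August 2130 has 31 days: 171 − 31 = 140 left.
September 2130 has 30 days: 140 − 30 = 110 left.
October 2130 has 31 days: 110 − 31 = 79 left.
November 2130 has 30 days: 79 − 30 = 49 left.
December 2130 has 31 days: 49 − 31 = 18 left.
18 days into January 2131 → January 18, 2131.
Advancing 14 weeks (= 98 days) from January 18, 2131:
January has 31 days, so 31 − 18 = 13 days remain after January 18, 2131; 98 − 13 = 85 left.
February 2131 has 28 days (2131 is not a leap year): 85 − 28 = 57 left.
March 2131 has 31 days: 57 − 31 = 26 left.
26 days into April 2131 → April 26, 2131.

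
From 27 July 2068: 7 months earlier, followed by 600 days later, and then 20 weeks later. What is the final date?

Subtracting 7 months from July 27, 2068:
month 7 − 7 = 0, which is month 12 of year 2067 → December 2067.
Day 27 is valid in December, giving December 27, 2067.
Adding 600 days from December 27, 2067:
December has 31 days, so 31 − 27 = 4 days remain after December 27, 2067; 600 − 4 = 596 left.
January 2068 has 31 days: 596 − 31 = 565 left.
February 2068 has 29 days (2068 is a leap year): 565 − 29 = 536 left.
March 2068 has 31 days: 536 − 31 = 505 left.
April 2068 has 30 days: 505 − 30 = 475 left.
May 2068 has 31 days: 475 − 31 = 444 left.
June 2068 has 30 days: 444 − 30 = 414 left.
July 2068 has 31 days: 414 − 31 = 383 left.
August 2068 has 31 days: 383 − 31 = 352 left.
September 2068 has 30 days: 352 − 30 = 322 left.
October 2068 has 31 days: 322 − 31 = 291 left.
November 2068 has 30 days: 291 − 30 = 261 left.
December 2068 has 31 days: 261 − 31 = 230 left.
January 2069 has 31 days: 230 − 31 = 199 left.
February 2069 has 28 days (2069 is not a leap year): 199 − 28 = 171 left.
March 2069 has 31 days: 171 − 31 = 140 left.
April 2069 has 30 days: 140 − 30 = 110 left.
May 2069 has 31 days: 110 − 31 = 79 left.
June 2069 has 30 days: 79 − 30 = 49 left.
July 2069 has 31 days: 49 − 31 = 18 left.
18 days into August 2069 → August 18, 2069.
Advancing 20 weeks (= 140 days) from August 18, 2069:
August has 31 days, so 31 − 18 = 13 days remain after August 18, 2069; 140 − 13 = 127 left.
September 2069 has 30 days: 127 − 30 = 97 left.
October 2069 has 31 days: 97 − 31 = 66 left.
November 2069 has 30 days: 66 − 30 = 36 left.
December 2069 has 31 days: 36 − 31 = 5 left.
5 days into January 2070 → January 5, 2070.

January 5, 2070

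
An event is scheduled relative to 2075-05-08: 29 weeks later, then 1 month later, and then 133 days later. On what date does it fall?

May 8, 2076

Adding 29 weeks (= 203 days) from May 8, 2075:
May has 31 days, so 31 − 8 = 23 days remain after May 8, 2075; 203 − 23 = 180 left.
June 2075 has 30 days: 180 − 30 = 150 left.
July 2075 has 31 days: 150 − 31 = 119 left.
August 2075 has 31 days: 119 − 31 = 88 left.
September 2075 has 30 days: 88 − 30 = 58 left.
October 2075 has 31 days: 58 − 31 = 27 left.
27 days into November 2075 → November 27, 2075.
Counting forward 1 month from November 27, 2075:
month 11 + 1 = 12 → December 2075.
Day 27 is valid in December, giving December 27, 2075.
Advancing 133 days from December 27, 2075:
December has 31 days, so 31 − 27 = 4 days remain after December 27, 2075; 133 − 4 = 129 left.
January 2076 has 31 days: 129 − 31 = 98 left.
February 2076 has 29 days (2076 is a leap year): 98 − 29 = 69 left.
March 2076 has 31 days: 69 − 31 = 38 left.
April 2076 has 30 days: 38 − 30 = 8 left.
8 days into May 2076 → May 8, 2076.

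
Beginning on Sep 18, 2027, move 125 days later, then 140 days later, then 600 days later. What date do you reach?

Advancing 125 days from September 18, 2027:
September has 30 days, so 30 − 18 = 12 days remain after September 18, 2027; 125 − 12 = 113 left.
October 2027 has 31 days: 113 − 31 = 82 left.
November 2027 has 30 days: 82 − 30 = 52 left.
December 2027 has 31 days: 52 − 31 = 21 left.
21 days into January 2028 → January 21, 2028.
Advancing 140 days from January 21, 2028:
January has 31 days, so 31 − 21 = 10 days remain after January 21, 2028; 140 − 10 = 130 left.
February 2028 has 29 days (2028 is a leap year): 130 − 29 = 101 left.
March 2028 has 31 days: 101 − 31 = 70 left.
April 2028 has 30 days: 70 − 30 = 40 left.
May 2028 has 31 days: 40 − 31 = 9 left.
9 days into June 2028 → June 9, 2028.
Advancing 600 days from June 9, 2028:
June has 30 days, so 30 − 9 = 21 days remain after June 9, 2028; 600 − 21 = 579 left.
July 2028 has 31 days: 579 − 31 = 548 left.
August 2028 has 31 days: 548 − 31 = 517 left.
September 2028 has 30 days: 517 − 30 = 487 left.
October 2028 has 31 days: 487 − 31 = 456 left.
November 2028 has 30 days: 456 − 30 = 426 left.
December 2028 has 31 days: 426 − 31 = 395 left.
January 2029 has 31 days: 395 − 31 = 364 left.
February 2029 has 28 days (2029 is not a leap year): 364 − 28 = 336 left.
March 2029 has 31 days: 336 − 31 = 305 left.
April 2029 has 30 days: 305 − 30 = 275 left.
May 2029 has 31 days: 275 − 31 = 244 left.
June 2029 has 30 days: 244 − 30 = 214 left.
July 2029 has 31 days: 214 − 31 = 183 left.
August 2029 has 31 days: 183 − 31 = 152 left.
September 2029 has 30 days: 152 − 30 = 122 left.
October 2029 has 31 days: 122 − 31 = 91 left.
November 2029 has 30 days: 91 − 30 = 61 left.
December 2029 has 31 days: 61 − 31 = 30 left.
30 days into January 2030 → January 30, 2030.

January 30, 2030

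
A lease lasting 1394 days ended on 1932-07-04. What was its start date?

Counting back 1394 days from July 4, 1932.
Going back 4 days from July 4, 1932 reaches the end of the previous month; 1394 − 4 = 1390 left.
June 1932 has 30 days: 1390 − 30 = 1360 left.
May 1932 has 31 days: 1360 − 31 = 1329 left.
April 1932 has 30 days: 1329 − 30 = 1299 left.
March 1932 has 31 days: 1299 − 31 = 1268 left.
February 1932 has 29 days (1932 is a leap year): 1268 − 29 = 1239 left.
January 1932 has 31 days: 1239 − 31 = 1208 left.
December 1931 has 31 days: 1208 − 31 = 1177 left.
November 1931 has 30 days: 1177 − 30 = 1147 left.
October 1931 has 31 days: 1147 − 31 = 1116 left.
September 1931 has 30 days: 1116 − 30 = 1086 left.
August 1931 has 31 days: 1086 − 31 = 1055 left.
July 1931 has 31 days: 1055 − 31 = 1024 left.
June 1931 has 30 days: 1024 − 30 = 994 left.
May 1931 has 31 days: 994 − 31 = 963 left.
April 1931 has 30 days: 963 − 30 = 933 left.
March 1931 has 31 days: 933 − 31 = 902 left.
February 1931 has 28 days (1931 is not a leap year): 902 − 28 = 874 left.
January 1931 has 31 days: 874 − 31 = 843 left.
December 1930 has 31 days: 843 − 31 = 812 left.
November 1930 has 30 days: 812 − 30 = 782 left.
October 1930 has 31 days: 782 − 31 = 751 left.
September 1930 has 30 days: 751 − 30 = 721 left.
August 1930 has 31 days: 721 − 31 = 690 left.
July 1930 has 31 days: 690 − 31 = 659 left.
June 1930 has 30 days: 659 − 30 = 629 left.
May 1930 has 31 days: 629 − 31 = 598 left.
April 1930 has 30 days: 598 − 30 = 568 left.
March 1930 has 31 days: 568 − 31 = 537 left.
February 1930 has 28 days (1930 is not a leap year): 537 − 28 = 509 left.
January 1930 has 31 days: 509 − 31 = 478 left.
December 1929 has 31 days: 478 − 31 = 447 left.
November 1929 has 30 days: 447 − 30 = 417 left.
October 1929 has 31 days: 417 − 31 = 386 left.
September 1929 has 30 days: 386 − 30 = 356 left.
August 1929 has 31 days: 356 − 31 = 325 left.
July 1929 has 31 days: 325 − 31 = 294 left.
June 1929 has 30 days: 294 − 30 = 264 left.
May 1929 has 31 days: 264 − 31 = 233 left.
April 1929 has 30 days: 233 − 30 = 203 left.
March 1929 has 31 days: 203 − 31 = 172 left.
February 1929 has 28 days (1929 is not a leap year): 172 − 28 = 144 left.
January 1929 has 31 days: 144 − 31 = 113 left.
December 1928 has 31 days: 113 − 31 = 82 left.
November 1928 has 30 days: 82 − 30 = 52 left.
October 1928 has 31 days: 52 − 31 = 21 left.
September 1928 has 30 days; 30 − 21 = 9 → September 9, 1928.

September 9, 1928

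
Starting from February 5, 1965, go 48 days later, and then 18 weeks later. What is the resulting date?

July 29, 1965

Adding 48 days from February 5, 1965:
February has 28 days, so 28 − 5 = 23 days remain after February 5, 1965; 48 − 23 = 25 left.
25 days into March 1965 → March 25, 1965.
Counting forward 18 weeks (= 126 days) from March 25, 1965:
March has 31 days, so 31 − 25 = 6 days remain after March 25, 1965; 126 − 6 = 120 left.
April 1965 has 30 days: 120 − 30 = 90 left.
May 1965 has 31 days: 90 − 31 = 59 left.
June 1965 has 30 days: 59 − 30 = 29 left.
29 days into July 1965 → July 29, 1965.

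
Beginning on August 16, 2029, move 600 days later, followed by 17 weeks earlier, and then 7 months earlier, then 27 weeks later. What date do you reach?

Counting forward 600 days from August 16, 2029:
August has 31 days, so 31 − 16 = 15 days remain after August 16, 2029; 600 − 15 = 585 left.
September 2029 has 30 days: 585 − 30 = 555 left.
October 2029 has 31 days: 555 − 31 = 524 left.
November 2029 has 30 days: 524 − 30 = 494 left.
December 2029 has 31 days: 494 − 31 = 463 left.
January 2030 has 31 days: 463 − 31 = 432 left.
February 2030 has 28 days (2030 is not a leap year): 432 − 28 = 404 left.
March 2030 has 31 days: 404 − 31 = 373 left.
April 2030 has 30 days: 373 − 30 = 343 left.
May 2030 has 31 days: 343 − 31 = 312 left.
June 2030 has 30 days: 312 − 30 = 282 left.
July 2030 has 31 days: 282 − 31 = 251 left.
August 2030 has 31 days: 251 − 31 = 220 left.
September 2030 has 30 days: 220 − 30 = 190 left.
October 2030 has 31 days: 190 − 31 = 159 left.
November 2030 has 30 days: 159 − 30 = 129 left.
December 2030 has 31 days: 129 − 31 = 98 left.
January 2031 has 31 days: 98 − 31 = 67 left.
February 2031 has 28 days (2031 is not a leap year): 67 − 28 = 39 left.
March 2031 has 31 days: 39 − 31 = 8 left.
8 days into April 2031 → April 8, 2031.
Counting back 17 weeks (= 119 days) from April 8, 2031:
Going back 8 days from April 8, 2031 reaches the end of the previous month; 119 − 8 = 111 left.
March 2031 has 31 days: 111 − 31 = 80 left.
February 2031 has 28 days (2031 is not a leap year): 80 − 28 = 52 left.
January 2031 has 31 days: 52 − 31 = 21 left.
December 2030 has 31 days; 31 − 21 = 10 → December 10, 2030.
Subtracting 7 months from December 10, 2030:
month 12 − 7 = 5 → May 2030.
Day 10 is valid in May, giving May 10, 2030.
Advancing 27 weeks (= 189 days) from May 10, 2030:
May has 31 days, so 31 − 10 = 21 days remain after May 10, 2030; 189 − 21 = 168 left.
June 2030 has 30 days: 168 − 30 = 138 left.
July 2030 has 31 days: 138 − 31 = 107 left.
August 2030 has 31 days: 107 − 31 = 76 left.
September 2030 has 30 days: 76 − 30 = 46 left.
October 2030 has 31 days: 46 − 31 = 15 left.
15 days into November 2030 → November 15, 2030.

November 15, 2030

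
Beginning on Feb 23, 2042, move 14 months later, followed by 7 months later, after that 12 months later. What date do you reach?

November 23, 2044

Counting forward 14 months from February 23, 2042:
month 2 + 14 = 16, which is month 4 of year 2043 → April 2043.
Day 23 is valid in April, giving April 23, 2043.
Adding 7 months from April 23, 2043:
month 4 + 7 = 11 → November 2043.
Day 23 is valid in November, giving November 23, 2043.
Adding 12 months from November 23, 2043:
month 11 + 12 = 23, which is month 11 of year 2044 → November 2044.
Day 23 is valid in November, giving November 23, 2044.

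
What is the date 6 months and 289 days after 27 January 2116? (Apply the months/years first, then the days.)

Advancing 6 months and 289 days from January 27, 2116: first the month/year part, then the days.
month 1 + 6 = 7 → July 2116.
Day 27 is valid in July, giving July 27, 2116.
Now add 289 days from July 27, 2116.
July has 31 days, so 31 − 27 = 4 days remain after July 27, 2116; 289 − 4 = 285 left.
August 2116 has 31 days: 285 − 31 = 254 left.
September 2116 has 30 days: 254 − 30 = 224 left.
October 2116 has 31 days: 224 − 31 = 193 left.
November 2116 has 30 days: 193 − 30 = 163 left.
December 2116 has 31 days: 163 − 31 = 132 left.
January 2117 has 31 days: 132 − 31 = 101 left.
February 2117 has 28 days (2117 is not a leap year): 101 − 28 = 73 left.
March 2117 has 31 days: 73 − 31 = 42 left.
April 2117 has 30 days: 42 − 30 = 12 left.
12 days into May 2117 → May 12, 2117.

May 12, 2117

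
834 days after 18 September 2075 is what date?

Adding 834 days from September 18, 2075.
September has 30 days, so 30 − 18 = 12 days remain after September 18, 2075; 834 − 12 = 822 left.
October 2075 has 31 days: 822 − 31 = 791 left.
November 2075 has 30 days: 791 − 30 = 761 left.
December 2075 has 31 days: 761 − 31 = 730 left.
January 2076 has 31 days: 730 − 31 = 699 left.
February 2076 has 29 days (2076 is a leap year): 699 − 29 = 670 left.
March 2076 has 31 days: 670 − 31 = 639 left.
April 2076 has 30 days: 639 − 30 = 609 left.
May 2076 has 31 days: 609 − 31 = 578 left.
June 2076 has 30 days: 578 − 30 = 548 left.
July 2076 has 31 days: 548 − 31 = 517 left.
August 2076 has 31 days: 517 − 31 = 486 left.
September 2076 has 30 days: 486 − 30 = 456 left.
October 2076 has 31 days: 456 − 31 = 425 left.
November 2076 has 30 days: 425 − 30 = 395 left.
December 2076 has 31 days: 395 − 31 = 364 left.
January 2077 has 31 days: 364 − 31 = 333 left.
February 2077 has 28 days (2077 is not a leap year): 333 − 28 = 305 left.
March 2077 has 31 days: 305 − 31 = 274 left.
April 2077 has 30 days: 274 − 30 = 244 left.
May 2077 has 31 days: 244 − 31 = 213 left.
June 2077 has 30 days: 213 − 30 = 183 left.
July 2077 has 31 days: 183 − 31 = 152 left.
August 2077 has 31 days: 152 − 31 = 121 left.
September 2077 has 30 days: 121 − 30 = 91 left.
October 2077 has 31 days: 91 − 31 = 60 left.
November 2077 has 30 days: 60 − 30 = 30 left.
30 days into December 2077 → December 30, 2077.

December 30, 2077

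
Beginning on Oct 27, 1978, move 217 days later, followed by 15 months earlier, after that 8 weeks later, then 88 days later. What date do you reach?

Counting forward 217 days from October 27, 1978:
October has 31 days, so 31 − 27 = 4 days remain after October 27, 1978; 217 − 4 = 213 left.
November 1978 has 30 days: 213 − 30 = 183 left.
December 1978 has 31 days: 183 − 31 = 152 left.
January 1979 has 31 days: 152 − 31 = 121 left.
February 1979 has 28 days (1979 is not a leap year): 121 − 28 = 93 left.
March 1979 has 31 days: 93 − 31 = 62 left.
April 1979 has 30 days: 62 − 30 = 32 left.
May 1979 has 31 days: 32 − 31 = 1 left.
1 day into June 1979 → June 1, 1979.
Counting back 15 months from June 1, 1979:
month 6 − 15 = -9, which is month 3 of year 1978 → March 1978.
Day 1 is valid in March, giving March 1, 1978.
Advancing 8 weeks (= 56 days) from March 1, 1978:
March has 31 days, so 31 − 1 = 30 days remain after March 1, 1978; 56 − 30 = 26 left.
26 days into April 1978 → April 26, 1978.
Counting forward 88 days from April 26, 1978:
April has 30 days, so 30 − 26 = 4 days remain after April 26, 1978; 88 − 4 = 84 left.
May 1978 has 31 days: 84 − 31 = 53 left.
June 1978 has 30 days: 53 − 30 = 23 left.
23 days into July 1978 → July 23, 1978.

July 23, 1978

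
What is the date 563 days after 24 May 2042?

December 8, 2043

Adding 563 days from May 24, 2042.
May has 31 days, so 31 − 24 = 7 days remain after May 24, 2042; 563 − 7 = 556 left.
June 2042 has 30 days: 556 − 30 = 526 left.
July 2042 has 31 days: 526 − 31 = 495 left.
August 2042 has 31 days: 495 − 31 = 464 left.
September 2042 has 30 days: 464 − 30 = 434 left.
October 2042 has 31 days: 434 − 31 = 403 left.
November 2042 has 30 days: 403 − 30 = 373 left.
December 2042 has 31 days: 373 − 31 = 342 left.
January 2043 has 31 days: 342 − 31 = 311 left.
February 2043 has 28 days (2043 is not a leap year): 311 − 28 = 283 left.
March 2043 has 31 days: 283 − 31 = 252 left.
April 2043 has 30 days: 252 − 30 = 222 left.
May 2043 has 31 days: 222 − 31 = 191 left.
June 2043 has 30 days: 191 − 30 = 161 left.
July 2043 has 31 days: 161 − 31 = 130 left.
August 2043 has 31 days: 130 − 31 = 99 left.
September 2043 has 30 days: 99 − 30 = 69 left.
October 2043 has 31 days: 69 − 31 = 38 left.
November 2043 has 30 days: 38 − 30 = 8 left.
8 days into December 2043 → December 8, 2043.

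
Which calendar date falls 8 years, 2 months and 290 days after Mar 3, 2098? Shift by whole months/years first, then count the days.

Adding 8 years, 2 months and 290 days from March 3, 2098: first the month/year part, then the days.
+8 years → 2106; month 3 + 2 = 5 → May 2106.
Day 3 is valid in May, giving May 3, 2106.
Now add 290 days from May 3, 2106.
May has 31 days, so 31 − 3 = 28 days remain after May 3, 2106; 290 − 28 = 262 left.
June 2106 has 30 days: 262 − 30 = 232 left.
July 2106 has 31 days: 232 − 31 = 201 left.
August 2106 has 31 days: 201 − 31 = 170 left.
September 2106 has 30 days: 170 − 30 = 140 left.
October 2106 has 31 days: 140 − 31 = 109 left.
November 2106 has 30 days: 109 − 30 = 79 left.
December 2106 has 31 days: 79 − 31 = 48 left.
January 2107 has 31 days: 48 − 31 = 17 left.
17 days into February 2107 → February 17, 2107.

February 17, 2107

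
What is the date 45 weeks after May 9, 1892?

Advancing 45 weeks = 315 days from May 9, 1892.
May has 31 days, so 31 − 9 = 22 days remain after May 9, 1892; 315 − 22 = 293 left.
June 1892 has 30 days: 293 − 30 = 263 left.
July 1892 has 31 days: 263 − 31 = 232 left.
August 1892 has 31 days: 232 − 31 = 201 left.
September 1892 has 30 days: 201 − 30 = 171 left.
October 1892 has 31 days: 171 − 31 = 140 left.
November 1892 has 30 days: 140 − 30 = 110 left.
December 1892 has 31 days: 110 − 31 = 79 left.
January 1893 has 31 days: 79 − 31 = 48 left.
February 1893 has 28 days (1893 is not a leap year): 48 − 28 = 20 left.
20 days into March 1893 → March 20, 1893.

March 20, 1893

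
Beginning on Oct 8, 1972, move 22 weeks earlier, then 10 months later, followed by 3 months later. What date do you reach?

June 7, 1973

Going back 22 weeks (= 154 days) from October 8, 1972:
Going back 8 days from October 8, 1972 reaches the end of the previous month; 154 − 8 = 146 left.
September 1972 has 30 days: 146 − 30 = 116 left.
August 1972 has 31 days: 116 − 31 = 85 left.
July 1972 has 31 days: 85 − 31 = 54 left.
June 1972 has 30 days: 54 − 30 = 24 left.
May 1972 has 31 days; 31 − 24 = 7 → May 7, 1972.
Counting forward 10 months from May 7, 1972:
month 5 + 10 = 15, which is month 3 of year 1973 → March 1973.
Day 7 is valid in March, giving March 7, 1973.
Counting forward 3 months from March 7, 1973:
month 3 + 3 = 6 → June 1973.
Day 7 is valid in June, giving June 7, 1973.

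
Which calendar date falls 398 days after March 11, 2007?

Advancing 398 days from March 11, 2007.
March has 31 days, so 31 − 11 = 20 days remain after March 11, 2007; 398 − 20 = 378 left.
April 2007 has 30 days: 378 − 30 = 348 left.
May 2007 has 31 days: 348 − 31 = 317 left.
June 2007 has 30 days: 317 − 30 = 287 left.
July 2007 has 31 days: 287 − 31 = 256 left.
August 2007 has 31 days: 256 − 31 = 225 left.
September 2007 has 30 days: 225 − 30 = 195 left.
October 2007 has 31 days: 195 − 31 = 164 left.
November 2007 has 30 days: 164 − 30 = 134 left.
December 2007 has 31 days: 134 − 31 = 103 left.
January 2008 has 31 days: 103 − 31 = 72 left.
February 2008 has 29 days (2008 is a leap year): 72 − 29 = 43 left.
March 2008 has 31 days: 43 − 31 = 12 left.
12 days into April 2008 → April 12, 2008.

April 12, 2008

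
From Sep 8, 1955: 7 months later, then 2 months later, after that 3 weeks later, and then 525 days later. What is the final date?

December 6, 1957

Counting forward 7 months from September 8, 1955:
month 9 + 7 = 16, which is month 4 of year 1956 → April 1956.
Day 8 is valid in April, giving April 8, 1956.
Adding 2 months from April 8, 1956:
month 4 + 2 = 6 → June 1956.
Day 8 is valid in June, giving June 8, 1956.
Counting forward 3 weeks (= 21 days) from June 8, 1956:
June has 30 days; 8 + 21 = 29, still in June.
Counting forward 525 days from June 29, 1956:
June has 30 days, so 30 − 29 = 1 day remains after June 29, 1956; 525 − 1 = 524 left.
July 1956 has 31 days: 524 − 31 = 493 left.
August 1956 has 31 days: 493 − 31 = 462 left.
September 1956 has 30 days: 462 − 30 = 432 left.
October 1956 has 31 days: 432 − 31 = 401 left.
November 1956 has 30 days: 401 − 30 = 371 left.
December 1956 has 31 days: 371 − 31 = 340 left.
January 1957 has 31 days: 340 − 31 = 309 left.
February 1957 has 28 days (1957 is not a leap year): 309 − 28 = 281 left.
March 1957 has 31 days: 281 − 31 = 250 left.
April 1957 has 30 days: 250 − 30 = 220 left.
May 1957 has 31 days: 220 − 31 = 189 left.
June 1957 has 30 days: 189 − 30 = 159 left.
July 1957 has 31 days: 159 − 31 = 128 left.
August 1957 has 31 days: 128 − 31 = 97 left.
September 1957 has 30 days: 97 − 30 = 67 left.
October 1957 has 31 days: 67 − 31 = 36 left.
November 1957 has 30 days: 36 − 30 = 6 left.
6 days into December 1957 → December 6, 1957.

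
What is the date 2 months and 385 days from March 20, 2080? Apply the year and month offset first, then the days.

Counting forward 2 months and 385 days from March 20, 2080: first the month/year part, then the days.
month 3 + 2 = 5 → May 2080.
Day 20 is valid in May, giving May 20, 2080.
Now add 385 days from May 20, 2080.
May has 31 days, so 31 − 20 = 11 days remain after May 20, 2080; 385 − 11 = 374 left.
June 2080 has 30 days: 374 − 30 = 344 left.
July 2080 has 31 days: 344 − 31 = 313 left.
August 2080 has 31 days: 313 − 31 = 282 left.
September 2080 has 30 days: 282 − 30 = 252 left.
October 2080 has 31 days: 252 − 31 = 221 left.
November 2080 has 30 days: 221 − 30 = 191 left.
December 2080 has 31 days: 191 − 31 = 160 left.
January 2081 has 31 days: 160 − 31 = 129 left.
February 2081 has 28 days (2081 is not a leap year): 129 − 28 = 101 left.
March 2081 has 31 days: 101 − 31 = 70 left.
April 2081 has 30 days: 70 − 30 = 40 left.
May 2081 has 31 days: 40 − 31 = 9 left.
9 days into June 2081 → June 9, 2081.

June 9, 2081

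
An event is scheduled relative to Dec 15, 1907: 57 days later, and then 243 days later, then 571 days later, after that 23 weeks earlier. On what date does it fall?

Advancing 57 days from December 15, 1907:
December has 31 days, so 31 − 15 = 16 days remain after December 15, 1907; 57 − 16 = 41 left.
January 1908 has 31 days: 41 − 31 = 10 left.
10 days into February 1908 → February 10, 1908.
Advancing 243 days from February 10, 1908:
February has 29 days, so 29 − 10 = 19 days remain after February 10, 1908; 243 − 19 = 224 left.
March 1908 has 31 days: 224 − 31 = 193 left.
April 1908 has 30 days: 193 − 30 = 163 left.
May 1908 has 31 days: 163 − 31 = 132 left.
June 1908 has 30 days: 132 − 30 = 102 left.
July 1908 has 31 days: 102 − 31 = 71 left.
August 1908 has 31 days: 71 − 31 = 40 left.
September 1908 has 30 days: 40 − 30 = 10 left.
10 days into October 1908 → October 10, 1908.
Counting forward 571 days from October 10, 1908:
October has 31 days, so 31 − 10 = 21 days remain after October 10, 1908; 571 − 21 = 550 left.
November 1908 has 30 days: 550 − 30 = 520 left.
December 1908 has 31 days: 520 − 31 = 489 left.
January 1909 has 31 days: 489 − 31 = 458 left.
February 1909 has 28 days (1909 is not a leap year): 458 − 28 = 430 left.
March 1909 has 31 days: 430 − 31 = 399 left.
April 1909 has 30 days: 399 − 30 = 369 left.
May 1909 has 31 days: 369 − 31 = 338 left.
June 1909 has 30 days: 338 − 30 = 308 left.
July 1909 has 31 days: 308 − 31 = 277 left.
August 1909 has 31 days: 277 − 31 = 246 left.
September 1909 has 30 days: 246 − 30 = 216 left.
October 1909 has 31 days: 216 − 31 = 185 left.
November 1909 has 30 days: 185 − 30 = 155 left.
December 1909 has 31 days: 155 − 31 = 124 left.
January 1910 has 31 days: 124 − 31 = 93 left.
February 1910 has 28 days (1910 is not a leap year): 93 − 28 = 65 left.
March 1910 has 31 days: 65 − 31 = 34 left.
April 1910 has 30 days: 34 − 30 = 4 left.
4 days into May 1910 → May 4, 1910.
Going back 23 weeks (= 161 days) from May 4, 1910:
Going back 4 days from May 4, 1910 reaches the end of the previous month; 161 − 4 = 157 left.
April 1910 has 30 days: 157 − 30 = 127 left.
March 1910 has 31 days: 127 − 31 = 96 left.
February 1910 has 28 days (1910 is not a leap year): 96 − 28 = 68 left.
January 1910 has 31 days: 68 − 31 = 37 left.
December 1909 has 31 days: 37 − 31 = 6 left.
November 1909 has 30 days; 30 − 6 = 24 → November 24, 1909.

November 24, 1909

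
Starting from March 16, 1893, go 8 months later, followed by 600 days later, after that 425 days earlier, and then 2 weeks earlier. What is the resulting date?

April 26, 1894

Counting forward 8 months from March 16, 1893:
month 3 + 8 = 11 → November 1893.
Day 16 is valid in November, giving November 16, 1893.
Counting forward 600 days from November 16, 1893:
November has 30 days, so 30 − 16 = 14 days remain after November 16, 1893; 600 − 14 = 586 left.
December 1893 has 31 days: 586 − 31 = 555 left.
January 1894 has 31 days: 555 − 31 = 524 left.
February 1894 has 28 days (1894 is not a leap year): 524 − 28 = 496 left.
March 1894 has 31 days: 496 − 31 = 465 left.
April 1894 has 30 days: 465 − 30 = 435 left.
May 1894 has 31 days: 435 − 31 = 404 left.
June 1894 has 30 days: 404 − 30 = 374 left.
July 1894 has 31 days: 374 − 31 = 343 left.
August 1894 has 31 days: 343 − 31 = 312 left.
September 1894 has 30 days: 312 − 30 = 282 left.
October 1894 has 31 days: 282 − 31 = 251 left.
November 1894 has 30 days: 251 − 30 = 221 left.
December 1894 has 31 days: 221 − 31 = 190 left.
January 1895 has 31 days: 190 − 31 = 159 left.
February 1895 has 28 days (1895 is not a leap year): 159 − 28 = 131 left.
March 1895 has 31 days: 131 − 31 = 100 left.
April 1895 has 30 days: 100 − 30 = 70 left.
May 1895 has 31 days: 70 − 31 = 39 left.
June 1895 has 30 days: 39 − 30 = 9 left.
9 days into July 1895 → July 9, 1895.
Counting back 425 days from July 9, 1895:
Going back 9 days from July 9, 1895 reaches the end of the previous month; 425 − 9 = 416 left.
June 1895 has 30 days: 416 − 30 = 386 left.
May 1895 has 31 days: 386 − 31 = 355 left.
April 1895 has 30 days: 355 − 30 = 325 left.
March 1895 has 31 days: 325 − 31 = 294 left.
February 1895 has 28 days (1895 is not a leap year): 294 − 28 = 266 left.
January 1895 has 31 days: 266 − 31 = 235 left.
December 1894 has 31 days: 235 − 31 = 204 left.
November 1894 has 30 days: 204 − 30 = 174 left.
October 1894 has 31 days: 174 − 31 = 143 left.
September 1894 has 30 days: 143 − 30 = 113 left.
August 1894 has 31 days: 113 − 31 = 82 left.
July 1894 has 31 days: 82 − 31 = 51 left.
June 1894 has 30 days: 51 − 30 = 21 left.
May 1894 has 31 days; 31 − 21 = 10 → May 10, 1894.
Counting back 2 weeks (= 14 days) from May 10, 1894:
Going back 10 days from May 10, 1894 reaches the end of the previous month; 14 − 10 = 4 left.
April 1894 has 30 days; 30 − 4 = 26 → April 26, 1894.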